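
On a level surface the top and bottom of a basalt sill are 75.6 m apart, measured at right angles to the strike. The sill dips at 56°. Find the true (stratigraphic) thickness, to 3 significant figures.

62.7 m

True thickness t = w · sin(dip) = 75.6 × sin 56°
t = 75.6 × 0.8290 = 62.675 m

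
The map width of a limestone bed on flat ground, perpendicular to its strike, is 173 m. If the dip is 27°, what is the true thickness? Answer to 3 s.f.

78.5 m

True thickness t = w · sin(dip) = 173 × sin 27°
t = 173 × 0.4540 = 78.540 m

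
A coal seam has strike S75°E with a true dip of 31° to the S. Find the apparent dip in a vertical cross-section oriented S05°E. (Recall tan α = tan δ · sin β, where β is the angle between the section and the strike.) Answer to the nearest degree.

29°

Angle between strike (S75°E) and section (S05°E): β = 70°.
tan α = tan 31° × sin 70° = 0.6009 × 0.9397 = 0.5646
α = arctan(0.5646) = 29.45°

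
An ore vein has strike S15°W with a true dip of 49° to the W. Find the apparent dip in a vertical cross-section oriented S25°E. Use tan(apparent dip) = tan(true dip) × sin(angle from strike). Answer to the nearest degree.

The section lies 40° from the strike.
tan(apparent dip) = tan 49° · sin 40° = 0.7394
α = arctan(0.7394) = 36.48°

36°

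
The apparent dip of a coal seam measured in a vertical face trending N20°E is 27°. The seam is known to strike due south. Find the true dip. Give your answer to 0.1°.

56.1°

The section is 20° from the strike.
tan(true dip) = tan 27° / sin 20° = 1.4898
δ = arctan(1.4898) = 56.13°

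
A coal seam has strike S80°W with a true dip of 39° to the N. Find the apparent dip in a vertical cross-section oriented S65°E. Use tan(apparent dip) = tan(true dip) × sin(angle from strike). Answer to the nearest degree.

The strike is S80°W and the section trends S65°E; the acute angle between them is β = 35°.
tan α = tan 39° × sin 35° = 0.8098 × 0.5736 = 0.4645
apparent dip = arctan 0.4645 = 24.91°

25°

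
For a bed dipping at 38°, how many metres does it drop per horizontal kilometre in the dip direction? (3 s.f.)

drop per km = 1000 × tan 38° = 1000 × 0.7813

781 m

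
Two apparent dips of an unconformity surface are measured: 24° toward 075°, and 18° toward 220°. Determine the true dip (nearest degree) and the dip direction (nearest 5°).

true dip 52°, dip direction 145°

Represent each trace as a vector plunging at its apparent dip toward its trend (east-north-up frame): v₁ = (0.882, 0.236, -0.407), v₂ = (-0.611, -0.729, -0.309).
n = v₁ × v₂ = (0.369, -0.521, 0.498) (taken with n_z > 0).
tan δ = √(n_x²+n_y²)/n_z = 0.639/0.498, so δ = 52.0°.
Dip direction = atan2(0.369, -0.521) = 145° (azimuth of n's horizontal projection).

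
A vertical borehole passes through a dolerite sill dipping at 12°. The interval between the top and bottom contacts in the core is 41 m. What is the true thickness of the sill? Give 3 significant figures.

40.1 m

True thickness t = h · cos(dip) = 41 × cos 12°
t = 41 × 0.9781 = 40.104 m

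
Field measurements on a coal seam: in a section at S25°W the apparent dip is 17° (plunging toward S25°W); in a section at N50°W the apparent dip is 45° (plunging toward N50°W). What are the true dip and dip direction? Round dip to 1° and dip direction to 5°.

true dip 49°, dip direction 280°

Each apparent-dip line lies in the plane. As unit vectors (x east, y north, z up), v₁ plunges 17°→S25°W and v₂ plunges 45°→N50°W.
Cross product v₁ × v₂ gives the pole to the plane: n ∝ (-0.746, 0.127, 0.653).
True dip = arccos(n_z / |n|) = arccos(0.6535) = 49.2°.
The horizontal component of n points toward azimuth atan2(n_x, n_y) = 280°, the dip direction.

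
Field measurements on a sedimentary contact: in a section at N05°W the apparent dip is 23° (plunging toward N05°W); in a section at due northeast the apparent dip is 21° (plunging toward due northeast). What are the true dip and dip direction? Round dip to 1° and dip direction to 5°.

The two traces are lines in the plane: v₁ = (sin 355°·cos 23°, cos 355°·cos 23°, −sin 23°), v₂ = (sin 45°·cos 21°, cos 45°·cos 21°, −sin 21°).
Cross product v₁ × v₂ gives the pole to the plane: n ∝ (0.071, 0.287, 0.658).
True dip = arccos(n_z / |n|) = arccos(0.9124) = 24.2°.
The horizontal component of n points toward azimuth atan2(n_x, n_y) = 14°, the dip direction.

true dip 24°, dip direction 015°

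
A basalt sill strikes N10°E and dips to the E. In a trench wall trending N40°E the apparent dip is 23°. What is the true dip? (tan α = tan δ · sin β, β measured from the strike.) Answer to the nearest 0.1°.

The section is 30° from the strike.
tan(true dip) = tan 23° / sin 30° = 0.8489
true dip = arctan 0.8489 = 40.33°

40.3°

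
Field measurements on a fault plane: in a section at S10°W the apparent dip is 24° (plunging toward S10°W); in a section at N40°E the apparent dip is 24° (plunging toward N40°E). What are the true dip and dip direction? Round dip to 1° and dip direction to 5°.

Each apparent-dip line lies in the plane. As unit vectors (x east, y north, z up), v₁ plunges 24°→S10°W and v₂ plunges 24°→N40°E.
Cross product v₁ × v₂ gives the pole to the plane: n ∝ (0.651, -0.303, 0.417).
True dip = arccos(n_z / |n|) = arccos(0.5026) = 59.8°.
The horizontal component of n points toward azimuth atan2(n_x, n_y) = 115°, the dip direction.

true dip 60°, dip direction 115°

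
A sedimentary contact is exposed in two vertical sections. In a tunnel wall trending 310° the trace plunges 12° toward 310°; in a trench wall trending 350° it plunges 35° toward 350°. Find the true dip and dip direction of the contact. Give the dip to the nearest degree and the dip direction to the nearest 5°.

true dip 41°, dip direction 025°

The two traces are lines in the plane: v₁ = (sin 310°·cos 12°, cos 310°·cos 12°, −sin 12°), v₂ = (sin 350°·cos 35°, cos 350°·cos 35°, −sin 35°).
The plane normal is n = v₁ × v₂ ∝ (0.193, 0.400, 0.515).
Dip δ = arctan(|n_h|/n_z) = arctan(0.444/0.515) = 40.8°.
Dip direction = azimuth of (n_x, n_y) = atan2(0.193, 0.400) = 26°.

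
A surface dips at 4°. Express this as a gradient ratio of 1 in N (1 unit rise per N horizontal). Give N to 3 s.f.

1 in 14.3

1 : N means tan θ = 1/N, so N = 1/tan 4° = 1/0.0699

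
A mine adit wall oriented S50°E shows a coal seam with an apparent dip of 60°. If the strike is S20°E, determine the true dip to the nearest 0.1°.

73.9°

The section is 30° from the strike.
tan(true dip) = tan 60° / sin 30° = 3.4641
true dip = arctan 3.4641 = 73.90°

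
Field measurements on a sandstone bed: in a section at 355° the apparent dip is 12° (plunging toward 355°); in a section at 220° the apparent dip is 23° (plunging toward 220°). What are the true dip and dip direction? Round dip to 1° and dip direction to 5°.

Represent each trace as a vector plunging at its apparent dip toward its trend (east-north-up frame): v₁ = (-0.085, 0.974, -0.208), v₂ = (-0.592, -0.705, -0.391).
Cross product v₁ × v₂ gives the pole to the plane: n ∝ (-0.527, 0.090, 0.637).
tan δ = √(n_x²+n_y²)/n_z = 0.535/0.637, so δ = 40.0°.
The horizontal component of n points toward azimuth atan2(n_x, n_y) = 280°, the dip direction.

true dip 40°, dip direction 280°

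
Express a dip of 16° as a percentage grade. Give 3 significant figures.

grade % = 100 × tan 16° = 100 × 0.2867

28.7%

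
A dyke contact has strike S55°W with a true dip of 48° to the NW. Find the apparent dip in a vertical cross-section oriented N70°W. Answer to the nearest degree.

42°

The strike is S55°W and the section trends N70°W; the acute angle between them is β = 55°.
tan(apparent dip) = tan 48° · sin 55° = 0.9098
apparent dip = arctan 0.9098 = 42.29°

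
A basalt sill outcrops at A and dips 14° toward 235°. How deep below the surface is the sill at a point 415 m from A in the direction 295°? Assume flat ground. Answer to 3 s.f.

The hole lies 60° from the dip direction, so the down-dip offset is 415 × cos 60° = 207.50 m.
Depth = down-dip offset × tan(dip) = 207.50 × tan 14° = 207.50 × 0.2493
Depth = 51.74 m

51.7 m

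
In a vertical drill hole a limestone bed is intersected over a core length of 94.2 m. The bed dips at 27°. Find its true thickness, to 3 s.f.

True thickness t = h · cos(dip) = 94.2 × cos 27°
t = 94.2 × 0.8910 = 83.933 m

83.9 m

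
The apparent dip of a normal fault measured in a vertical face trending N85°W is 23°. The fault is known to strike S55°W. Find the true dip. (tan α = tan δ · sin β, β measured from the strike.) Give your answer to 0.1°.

33.4°

β = acute angle between strike S55°W and section N85°W = 40°.
tan(true dip) = tan 23° / sin 40° = 0.6604
δ = arctan(0.6604) = 33.44°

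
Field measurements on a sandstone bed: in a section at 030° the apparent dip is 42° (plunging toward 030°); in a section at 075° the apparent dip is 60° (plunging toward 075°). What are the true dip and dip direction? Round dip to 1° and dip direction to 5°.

Each apparent-dip line lies in the plane. As unit vectors (x east, y north, z up), v₁ plunges 42°→030° and v₂ plunges 60°→075°.
n = v₁ × v₂ = (0.471, 0.001, 0.263) (taken with n_z > 0).
tan δ = √(n_x²+n_y²)/n_z = 0.471/0.263, so δ = 60.8°.
Dip direction = azimuth of (n_x, n_y) = atan2(0.471, 0.001) = 90°.

true dip 61°, dip direction 090°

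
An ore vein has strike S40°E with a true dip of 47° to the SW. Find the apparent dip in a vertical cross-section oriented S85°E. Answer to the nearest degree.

The section lies 45° from the strike.
tan α = tan 47° × sin 45° = 1.0724 × 0.7071 = 0.7583
apparent dip = arctan 0.7583 = 37.17°

37°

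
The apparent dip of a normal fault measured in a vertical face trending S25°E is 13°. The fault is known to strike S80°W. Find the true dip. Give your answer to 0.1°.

13.4°

The section is 75° from the strike.
tan δ = tan α / sin β = tan 13° / sin 75° = 0.2309 / 0.9659 = 0.2390
δ = arctan(0.2390) = 13.44°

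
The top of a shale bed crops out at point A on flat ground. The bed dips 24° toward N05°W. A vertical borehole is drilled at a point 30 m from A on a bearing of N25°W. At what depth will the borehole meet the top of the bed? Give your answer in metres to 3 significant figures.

The hole lies 20° from the dip direction, so the down-dip offset is 30 × cos 20° = 28.19 m.
Depth = down-dip offset × tan(dip) = 28.19 × tan 24° = 28.19 × 0.4452
Depth = 12.55 m

12.6 m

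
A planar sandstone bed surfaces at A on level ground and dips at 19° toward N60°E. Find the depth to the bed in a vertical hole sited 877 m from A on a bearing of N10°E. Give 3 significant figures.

194 m

The hole lies 50° from the dip direction, so the down-dip offset is 877 × cos 50° = 563.72 m.
Depth = down-dip offset × tan(dip) = 563.72 × tan 19° = 563.72 × 0.3443
Depth = 194.11 m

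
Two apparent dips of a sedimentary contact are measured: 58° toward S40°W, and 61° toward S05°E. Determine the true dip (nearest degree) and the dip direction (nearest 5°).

true dip 62°, dip direction 190°

The two traces are lines in the plane: v₁ = (sin 220°·cos 58°, cos 220°·cos 58°, −sin 58°), v₂ = (sin 175°·cos 61°, cos 175°·cos 61°, −sin 61°).
The plane normal is n = v₁ × v₂ ∝ (-0.055, -0.334, 0.182).
True dip = arccos(n_z / |n|) = arccos(0.4732) = 61.8°.
Dip direction = azimuth of (n_x, n_y) = atan2(-0.055, -0.334) = 189°.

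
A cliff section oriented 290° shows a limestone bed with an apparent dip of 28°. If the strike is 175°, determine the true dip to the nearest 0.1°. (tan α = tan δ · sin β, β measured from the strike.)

30.4°

The section is 65° from the strike.
tan δ = tan α / sin β = tan 28° / sin 65° = 0.5317 / 0.9063 = 0.5867
δ = arctan(0.5867) = 30.40°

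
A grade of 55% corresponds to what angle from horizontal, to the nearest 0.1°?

tan θ = 55/100 = 0.5500
θ = arctan(0.5500) = 28.81°

28.8°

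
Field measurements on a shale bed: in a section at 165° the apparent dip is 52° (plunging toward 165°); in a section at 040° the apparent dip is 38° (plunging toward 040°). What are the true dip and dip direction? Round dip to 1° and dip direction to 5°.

true dip 66°, dip direction 110°

The two traces are lines in the plane: v₁ = (sin 165°·cos 52°, cos 165°·cos 52°, −sin 52°), v₂ = (sin 40°·cos 38°, cos 40°·cos 38°, −sin 38°).
n = v₁ × v₂ = (0.842, -0.301, 0.397) (taken with n_z > 0).
Dip δ = arctan(|n_h|/n_z) = arctan(0.894/0.397) = 66.0°.
Dip direction = atan2(0.842, -0.301) = 110° (azimuth of n's horizontal projection).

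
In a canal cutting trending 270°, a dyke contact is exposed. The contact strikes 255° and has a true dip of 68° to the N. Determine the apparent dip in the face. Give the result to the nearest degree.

33°

The section lies 15° from the strike.
tan(apparent dip) = tan 68° · sin 15° = 0.6406
α = arctan(0.6406) = 32.64°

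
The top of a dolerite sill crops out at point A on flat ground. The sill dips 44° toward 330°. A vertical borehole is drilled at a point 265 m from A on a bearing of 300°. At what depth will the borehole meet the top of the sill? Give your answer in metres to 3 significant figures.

222 m

The hole lies 30° from the dip direction, so the down-dip offset is 265 × cos 30° = 229.50 m.
Depth = down-dip offset × tan(dip) = 229.50 × tan 44° = 229.50 × 0.9657
Depth = 221.62 m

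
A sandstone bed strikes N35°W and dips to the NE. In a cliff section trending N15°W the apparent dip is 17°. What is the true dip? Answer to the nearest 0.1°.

The section is 20° from the strike.
tan(true dip) = tan 17° / sin 20° = 0.8939
δ = arctan(0.8939) = 41.79°

41.8°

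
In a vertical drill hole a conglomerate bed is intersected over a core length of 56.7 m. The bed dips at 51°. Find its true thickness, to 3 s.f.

True thickness t = h · cos(dip) = 56.7 × cos 51°
t = 56.7 × 0.6293 = 35.682 m

35.7 m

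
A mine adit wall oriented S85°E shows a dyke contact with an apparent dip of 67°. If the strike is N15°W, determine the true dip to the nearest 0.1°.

The section is 70° from the strike.
tan(true dip) = tan 67° / sin 70° = 2.5070
true dip = arctan 2.5070 = 68.25°

68.3°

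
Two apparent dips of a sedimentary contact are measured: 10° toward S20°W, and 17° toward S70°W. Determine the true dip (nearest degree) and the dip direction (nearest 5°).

true dip 17°, dip direction 255°

Represent each trace as a vector plunging at its apparent dip toward its trend (east-north-up frame): v₁ = (-0.337, -0.925, -0.174), v₂ = (-0.899, -0.327, -0.292).
Cross product v₁ × v₂ gives the pole to the plane: n ∝ (-0.214, -0.058, 0.721).
tan δ = √(n_x²+n_y²)/n_z = 0.221/0.721, so δ = 17.1°.
Dip direction = atan2(-0.214, -0.058) = 255° (azimuth of n's horizontal projection).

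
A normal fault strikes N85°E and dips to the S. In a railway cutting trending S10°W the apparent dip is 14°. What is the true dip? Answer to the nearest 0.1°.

β = acute angle between strike N85°E and section S10°W = 75°.
tan δ = tan α / sin β = tan 14° / sin 75° = 0.2493 / 0.9659 = 0.2581
true dip = arctan 0.2581 = 14.47°

14.5°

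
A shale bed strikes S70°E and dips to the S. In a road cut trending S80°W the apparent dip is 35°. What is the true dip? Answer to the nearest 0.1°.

54.5°

The section is 30° from the strike.
tan(true dip) = tan 35° / sin 30° = 1.4004
true dip = arctan 1.4004 = 54.47°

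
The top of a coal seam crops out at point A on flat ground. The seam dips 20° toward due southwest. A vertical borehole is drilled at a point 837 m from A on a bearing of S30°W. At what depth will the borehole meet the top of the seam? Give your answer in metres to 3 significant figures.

The hole lies 15° from the dip direction, so the down-dip offset is 837 × cos 15° = 808.48 m.
Depth = down-dip offset × tan(dip) = 808.48 × tan 20° = 808.48 × 0.3640
Depth = 294.26 m

294 m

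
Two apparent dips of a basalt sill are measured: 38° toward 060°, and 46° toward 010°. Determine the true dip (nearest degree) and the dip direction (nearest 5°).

true dip 46°, dip direction 020°

Represent each trace as a vector plunging at its apparent dip toward its trend (east-north-up frame): v₁ = (0.682, 0.394, -0.616), v₂ = (0.121, 0.684, -0.719).
The plane normal is n = v₁ × v₂ ∝ (0.138, 0.417, 0.419).
True dip = arccos(n_z / |n|) = arccos(0.6909) = 46.3°.
Dip direction = azimuth of (n_x, n_y) = atan2(0.138, 0.417) = 18°.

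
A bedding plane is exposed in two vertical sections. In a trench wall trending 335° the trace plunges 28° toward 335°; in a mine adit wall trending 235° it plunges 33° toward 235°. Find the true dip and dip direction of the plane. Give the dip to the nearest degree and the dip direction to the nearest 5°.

true dip 43°, dip direction 280°

The two traces are lines in the plane: v₁ = (sin 335°·cos 28°, cos 335°·cos 28°, −sin 28°), v₂ = (sin 235°·cos 33°, cos 235°·cos 33°, −sin 33°).
The plane normal is n = v₁ × v₂ ∝ (-0.662, 0.119, 0.729).
Dip δ = arctan(|n_h|/n_z) = arctan(0.672/0.729) = 42.7°.
The horizontal component of n points toward azimuth atan2(n_x, n_y) = 280°, the dip direction.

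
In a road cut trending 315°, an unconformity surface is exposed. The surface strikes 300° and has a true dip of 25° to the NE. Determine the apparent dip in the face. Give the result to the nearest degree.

The section lies 15° from the strike.
tan α = tan 25° × sin 15° = 0.4663 × 0.2588 = 0.1207
α = arctan(0.1207) = 6.88°

7°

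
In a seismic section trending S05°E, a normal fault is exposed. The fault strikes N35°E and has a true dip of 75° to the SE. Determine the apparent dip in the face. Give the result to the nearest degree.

67°

The section lies 40° from the strike.
tan α = tan 75° × sin 40° = 3.7321 × 0.6428 = 2.3989
α = arctan(2.3989) = 67.37°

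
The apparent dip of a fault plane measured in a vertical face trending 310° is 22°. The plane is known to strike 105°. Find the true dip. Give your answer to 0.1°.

The section is 25° from the strike.
tan(true dip) = tan 22° / sin 25° = 0.9560
true dip = arctan 0.9560 = 43.71°

43.7°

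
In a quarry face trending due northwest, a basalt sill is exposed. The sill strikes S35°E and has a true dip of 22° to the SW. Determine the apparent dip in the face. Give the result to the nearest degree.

Angle between strike (S35°E) and section (due northwest): β = 10°.
tan(apparent dip) = tan 22° · sin 10° = 0.0702
apparent dip = arctan 0.0702 = 4.01°

4°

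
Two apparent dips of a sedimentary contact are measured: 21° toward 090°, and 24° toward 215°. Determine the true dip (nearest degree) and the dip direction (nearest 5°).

true dip 42°, dip direction 155°

The two traces are lines in the plane: v₁ = (sin 90°·cos 21°, cos 90°·cos 21°, −sin 21°), v₂ = (sin 215°·cos 24°, cos 215°·cos 24°, −sin 24°).
The plane normal is n = v₁ × v₂ ∝ (0.268, -0.568, 0.699).
True dip = arccos(n_z / |n|) = arccos(0.7439) = 41.9°.
Dip direction = atan2(0.268, -0.568) = 155° (azimuth of n's horizontal projection).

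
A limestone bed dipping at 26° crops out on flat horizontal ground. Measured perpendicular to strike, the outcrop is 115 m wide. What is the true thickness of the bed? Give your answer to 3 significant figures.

True thickness t = w · sin(dip) = 115 × sin 26°
t = 115 × 0.4384 = 50.413 m

50.4 m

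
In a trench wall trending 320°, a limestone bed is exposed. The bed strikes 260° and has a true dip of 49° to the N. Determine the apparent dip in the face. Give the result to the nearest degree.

45°

The strike is 260° and the section trends 320°; the acute angle between them is β = 60°.
tan α = tan 49° × sin 60° = 1.1504 × 0.8660 = 0.9962
α = arctan(0.9962) = 44.89°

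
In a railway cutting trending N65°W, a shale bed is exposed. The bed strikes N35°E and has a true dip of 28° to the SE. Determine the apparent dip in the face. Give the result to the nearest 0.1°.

27.6°

The section lies 80° from the strike.
tan α = tan 28° × sin 80° = 0.5317 × 0.9848 = 0.5236
apparent dip = arctan 0.5236 = 27.64°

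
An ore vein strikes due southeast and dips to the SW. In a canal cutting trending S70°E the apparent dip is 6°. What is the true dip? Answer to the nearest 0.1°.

β = acute angle between strike due southeast and section S70°E = 25°.
tan(true dip) = tan 6° / sin 25° = 0.2487
true dip = arctan 0.2487 = 13.97°

14.0°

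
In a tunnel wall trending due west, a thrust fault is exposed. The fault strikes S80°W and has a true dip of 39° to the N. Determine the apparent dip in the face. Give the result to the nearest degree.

8°

The section lies 10° from the strike.
tan α = tan 39° × sin 10° = 0.8098 × 0.1736 = 0.1406
α = arctan(0.1406) = 8.00°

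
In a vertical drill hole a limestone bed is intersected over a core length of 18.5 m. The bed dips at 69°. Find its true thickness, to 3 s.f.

True thickness t = h · cos(dip) = 18.5 × cos 69°
t = 18.5 × 0.3584 = 6.630 m

6.63 m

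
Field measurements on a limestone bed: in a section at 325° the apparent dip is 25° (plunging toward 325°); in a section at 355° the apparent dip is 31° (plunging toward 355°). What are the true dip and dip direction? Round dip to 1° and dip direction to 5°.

true dip 31°, dip direction 005°

Each apparent-dip line lies in the plane. As unit vectors (x east, y north, z up), v₁ plunges 25°→325° and v₂ plunges 31°→355°.
Cross product v₁ × v₂ gives the pole to the plane: n ∝ (0.021, 0.236, 0.388).
Dip δ = arctan(|n_h|/n_z) = arctan(0.237/0.388) = 31.4°.
Dip direction = atan2(0.021, 0.236) = 5° (azimuth of n's horizontal projection).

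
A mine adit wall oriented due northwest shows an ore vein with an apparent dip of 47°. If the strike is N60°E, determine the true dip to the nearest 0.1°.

48.0°

β = acute angle between strike N60°E and section due northwest = 75°.
tan δ = tan α / sin β = tan 47° / sin 75° = 1.0724 / 0.9659 = 1.1102
δ = arctan(1.1102) = 47.99°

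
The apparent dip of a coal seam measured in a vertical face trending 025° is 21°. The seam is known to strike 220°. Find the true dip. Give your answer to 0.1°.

56.0°

β = acute angle between strike 220° and section 025° = 15°.
tan δ = tan α / sin β = tan 21° / sin 15° = 0.3839 / 0.2588 = 1.4831
true dip = arctan 1.4831 = 56.01°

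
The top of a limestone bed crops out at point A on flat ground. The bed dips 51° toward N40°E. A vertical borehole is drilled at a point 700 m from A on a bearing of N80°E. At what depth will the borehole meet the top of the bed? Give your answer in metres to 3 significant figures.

662 m

The hole lies 40° from the dip direction, so the down-dip offset is 700 × cos 40° = 536.23 m.
Depth = down-dip offset × tan(dip) = 536.23 × tan 51° = 536.23 × 1.2349
Depth = 662.19 m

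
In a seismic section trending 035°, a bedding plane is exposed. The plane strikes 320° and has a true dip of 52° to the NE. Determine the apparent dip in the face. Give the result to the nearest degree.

51°

The strike is 320° and the section trends 035°; the acute angle between them is β = 75°.
tan(apparent dip) = tan 52° · sin 75° = 1.2363
apparent dip = arctan 1.2363 = 51.03°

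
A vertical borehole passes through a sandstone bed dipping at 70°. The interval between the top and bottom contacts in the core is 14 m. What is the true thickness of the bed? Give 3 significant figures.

4.79 m

True thickness t = h · cos(dip) = 14 × cos 70°
t = 14 × 0.3420 = 4.788 m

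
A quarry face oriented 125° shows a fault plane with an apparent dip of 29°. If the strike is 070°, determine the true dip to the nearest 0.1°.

The section is 55° from the strike.
tan(true dip) = tan 29° / sin 55° = 0.6767
δ = arctan(0.6767) = 34.09°

34.1°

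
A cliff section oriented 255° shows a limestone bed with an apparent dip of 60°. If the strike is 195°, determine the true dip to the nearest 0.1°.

63.4°

The section is 60° from the strike.
tan δ = tan α / sin β = tan 60° / sin 60° = 1.7321 / 0.8660 = 2.0000
true dip = arctan 2.0000 = 63.43°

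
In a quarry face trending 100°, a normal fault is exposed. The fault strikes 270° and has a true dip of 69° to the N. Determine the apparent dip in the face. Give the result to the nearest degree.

24°

The section lies 10° from the strike.
tan(apparent dip) = tan 69° · sin 10° = 0.4524
apparent dip = arctan 0.4524 = 24.34°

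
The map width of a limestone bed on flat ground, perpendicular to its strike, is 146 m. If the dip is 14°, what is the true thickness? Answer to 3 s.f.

35.3 m

True thickness t = w · sin(dip) = 146 × sin 14°
t = 146 × 0.2419 = 35.321 m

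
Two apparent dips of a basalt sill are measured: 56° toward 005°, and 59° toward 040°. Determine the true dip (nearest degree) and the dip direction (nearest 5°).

Represent each trace as a vector plunging at its apparent dip toward its trend (east-north-up frame): v₁ = (0.049, 0.557, -0.829), v₂ = (0.331, 0.395, -0.857).
n = v₁ × v₂ = (0.150, 0.233, 0.165) (taken with n_z > 0).
True dip = arccos(n_z / |n|) = arccos(0.5121) = 59.2°.
Dip direction = azimuth of (n_x, n_y) = atan2(0.150, 0.233) = 33°.

true dip 59°, dip direction 035°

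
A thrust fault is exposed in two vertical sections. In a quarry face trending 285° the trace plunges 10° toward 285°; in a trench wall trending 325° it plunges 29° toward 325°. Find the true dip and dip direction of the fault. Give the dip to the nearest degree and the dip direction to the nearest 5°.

The two traces are lines in the plane: v₁ = (sin 285°·cos 10°, cos 285°·cos 10°, −sin 10°), v₂ = (sin 325°·cos 29°, cos 325°·cos 29°, −sin 29°).
The plane normal is n = v₁ × v₂ ∝ (-0.001, 0.374, 0.554).
Dip δ = arctan(|n_h|/n_z) = arctan(0.374/0.554) = 34.0°.
Dip direction = atan2(-0.001, 0.374) = 360° (azimuth of n's horizontal projection).

true dip 34°, dip direction 000°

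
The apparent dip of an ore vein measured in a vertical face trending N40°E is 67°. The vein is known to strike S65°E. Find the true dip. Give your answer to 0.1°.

67.7°

β = acute angle between strike S65°E and section N40°E = 75°.
tan δ = tan α / sin β = tan 67° / sin 75° = 2.3559 / 0.9659 = 2.4390
true dip = arctan 2.4390 = 67.71°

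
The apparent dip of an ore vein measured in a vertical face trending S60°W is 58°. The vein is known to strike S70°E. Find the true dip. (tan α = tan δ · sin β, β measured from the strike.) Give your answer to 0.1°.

64.4°

β = acute angle between strike S70°E and section S60°W = 50°.
tan(true dip) = tan 58° / sin 50° = 2.0891
true dip = arctan 2.0891 = 64.42°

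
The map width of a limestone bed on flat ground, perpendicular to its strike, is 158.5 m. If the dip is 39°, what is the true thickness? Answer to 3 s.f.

99.7 m

True thickness t = w · sin(dip) = 158.5 × sin 39°
t = 158.5 × 0.6293 = 99.747 m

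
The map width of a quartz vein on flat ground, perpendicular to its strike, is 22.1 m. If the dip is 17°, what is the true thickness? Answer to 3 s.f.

True thickness t = w · sin(dip) = 22.1 × sin 17°
t = 22.1 × 0.2924 = 6.461 m

6.46 m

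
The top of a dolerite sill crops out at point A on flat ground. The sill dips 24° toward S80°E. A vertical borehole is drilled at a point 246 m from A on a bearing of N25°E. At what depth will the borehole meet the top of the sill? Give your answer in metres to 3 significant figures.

The hole lies 75° from the dip direction, so the down-dip offset is 246 × cos 75° = 63.67 m.
Depth = down-dip offset × tan(dip) = 63.67 × tan 24° = 63.67 × 0.4452
Depth = 28.35 m

28.3 m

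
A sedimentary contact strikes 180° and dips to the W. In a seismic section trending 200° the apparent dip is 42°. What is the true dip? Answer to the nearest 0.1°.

69.2°

The section is 20° from the strike.
tan(true dip) = tan 42° / sin 20° = 2.6326
true dip = arctan 2.6326 = 69.20°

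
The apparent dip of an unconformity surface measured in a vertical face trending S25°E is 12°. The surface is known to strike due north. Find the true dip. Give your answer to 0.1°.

26.7°

The section is 25° from the strike.
tan δ = tan α / sin β = tan 12° / sin 25° = 0.2126 / 0.4226 = 0.5030
true dip = arctan 0.5030 = 26.70°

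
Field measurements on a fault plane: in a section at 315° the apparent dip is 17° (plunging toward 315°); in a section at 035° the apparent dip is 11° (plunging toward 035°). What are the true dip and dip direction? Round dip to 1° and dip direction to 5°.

The two traces are lines in the plane: v₁ = (sin 315°·cos 17°, cos 315°·cos 17°, −sin 17°), v₂ = (sin 35°·cos 11°, cos 35°·cos 11°, −sin 11°).
The plane normal is n = v₁ × v₂ ∝ (-0.106, 0.294, 0.924).
Dip δ = arctan(|n_h|/n_z) = arctan(0.312/0.924) = 18.7°.
Dip direction = atan2(-0.106, 0.294) = 340° (azimuth of n's horizontal projection).

true dip 19°, dip direction 340°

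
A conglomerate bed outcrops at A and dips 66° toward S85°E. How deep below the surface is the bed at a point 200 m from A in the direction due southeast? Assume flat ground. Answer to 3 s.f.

344 m

The hole lies 40° from the dip direction, so the down-dip offset is 200 × cos 40° = 153.21 m.
Depth = down-dip offset × tan(dip) = 153.21 × tan 66° = 153.21 × 2.2460
Depth = 344.11 m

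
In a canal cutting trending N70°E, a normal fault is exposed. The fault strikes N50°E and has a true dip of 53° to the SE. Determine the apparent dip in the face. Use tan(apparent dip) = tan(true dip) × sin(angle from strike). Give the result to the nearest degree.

24°

Angle between strike (N50°E) and section (N70°E): β = 20°.
tan α = tan 53° × sin 20° = 1.3270 × 0.3420 = 0.4539
apparent dip = arctan 0.4539 = 24.41°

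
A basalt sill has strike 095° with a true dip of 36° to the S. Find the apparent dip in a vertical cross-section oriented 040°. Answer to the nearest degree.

31°

The strike is 095° and the section trends 040°; the acute angle between them is β = 55°.
tan α = tan 36° × sin 55° = 0.7265 × 0.8192 = 0.5951
α = arctan(0.5951) = 30.76°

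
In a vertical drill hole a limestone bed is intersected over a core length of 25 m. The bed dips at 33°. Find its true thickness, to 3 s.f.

21.0 m

True thickness t = h · cos(dip) = 25 × cos 33°
t = 25 × 0.8387 = 20.967 m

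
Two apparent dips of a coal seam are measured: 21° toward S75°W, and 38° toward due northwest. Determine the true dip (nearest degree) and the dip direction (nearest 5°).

true dip 38°, dip direction 315°

Represent each trace as a vector plunging at its apparent dip toward its trend (east-north-up frame): v₁ = (-0.902, -0.242, -0.358), v₂ = (-0.557, 0.557, -0.616).
n = v₁ × v₂ = (-0.348, 0.355, 0.637) (taken with n_z > 0).
tan δ = √(n_x²+n_y²)/n_z = 0.498/0.637, so δ = 38.0°.
Dip direction = atan2(-0.348, 0.355) = 316° (azimuth of n's horizontal projection).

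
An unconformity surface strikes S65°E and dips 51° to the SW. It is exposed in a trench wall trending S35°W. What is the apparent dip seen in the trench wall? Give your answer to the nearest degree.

51°

The section lies 80° from the strike.
tan α = tan 51° × sin 80° = 1.2349 × 0.9848 = 1.2161
α = arctan(1.2161) = 50.57°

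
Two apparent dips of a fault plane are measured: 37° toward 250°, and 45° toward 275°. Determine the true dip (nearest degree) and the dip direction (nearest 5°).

true dip 47°, dip direction 295°

The two traces are lines in the plane: v₁ = (sin 250°·cos 37°, cos 250°·cos 37°, −sin 37°), v₂ = (sin 275°·cos 45°, cos 275°·cos 45°, −sin 45°).
n = v₁ × v₂ = (-0.230, 0.107, 0.239) (taken with n_z > 0).
True dip = arccos(n_z / |n|) = arccos(0.6851) = 46.8°.
Dip direction = azimuth of (n_x, n_y) = atan2(-0.230, 0.107) = 295°.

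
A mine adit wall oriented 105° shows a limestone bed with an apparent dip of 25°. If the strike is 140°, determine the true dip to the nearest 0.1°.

The section is 35° from the strike.
tan δ = tan α / sin β = tan 25° / sin 35° = 0.4663 / 0.5736 = 0.8130
δ = arctan(0.8130) = 39.11°

39.1°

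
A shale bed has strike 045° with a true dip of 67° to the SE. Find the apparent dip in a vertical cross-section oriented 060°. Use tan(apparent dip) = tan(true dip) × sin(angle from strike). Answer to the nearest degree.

The strike is 045° and the section trends 060°; the acute angle between them is β = 15°.
tan(apparent dip) = tan 67° · sin 15° = 0.6097
α = arctan(0.6097) = 31.37°

31°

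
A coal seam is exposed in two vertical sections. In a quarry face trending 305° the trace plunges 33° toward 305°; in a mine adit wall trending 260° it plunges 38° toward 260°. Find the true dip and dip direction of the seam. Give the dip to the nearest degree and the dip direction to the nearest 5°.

The two traces are lines in the plane: v₁ = (sin 305°·cos 33°, cos 305°·cos 33°, −sin 33°), v₂ = (sin 260°·cos 38°, cos 260°·cos 38°, −sin 38°).
n = v₁ × v₂ = (-0.371, -0.000, 0.467) (taken with n_z > 0).
True dip = arccos(n_z / |n|) = arccos(0.7835) = 38.4°.
The horizontal component of n points toward azimuth atan2(n_x, n_y) = 270°, the dip direction.

true dip 38°, dip direction 270°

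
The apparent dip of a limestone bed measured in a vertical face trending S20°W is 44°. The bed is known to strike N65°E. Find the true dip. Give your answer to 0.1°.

53.8°

β = acute angle between strike N65°E and section S20°W = 45°.
tan(true dip) = tan 44° / sin 45° = 1.3657
δ = arctan(1.3657) = 53.79°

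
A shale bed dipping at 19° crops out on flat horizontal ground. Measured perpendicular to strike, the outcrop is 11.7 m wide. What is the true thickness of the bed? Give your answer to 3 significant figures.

True thickness t = w · sin(dip) = 11.7 × sin 19°
t = 11.7 × 0.3256 = 3.809 m

3.81 m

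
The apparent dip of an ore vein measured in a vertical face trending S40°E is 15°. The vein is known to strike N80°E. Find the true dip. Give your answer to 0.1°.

β = acute angle between strike N80°E and section S40°E = 60°.
tan δ = tan α / sin β = tan 15° / sin 60° = 0.2679 / 0.8660 = 0.3094
true dip = arctan 0.3094 = 17.19°

17.2°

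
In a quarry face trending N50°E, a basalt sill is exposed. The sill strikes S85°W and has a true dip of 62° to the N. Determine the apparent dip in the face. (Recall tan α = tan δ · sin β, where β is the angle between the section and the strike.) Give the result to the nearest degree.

The strike is S85°W and the section trends N50°E; the acute angle between them is β = 35°.
tan α = tan 62° × sin 35° = 1.8807 × 0.5736 = 1.0787
α = arctan(1.0787) = 47.17°

47°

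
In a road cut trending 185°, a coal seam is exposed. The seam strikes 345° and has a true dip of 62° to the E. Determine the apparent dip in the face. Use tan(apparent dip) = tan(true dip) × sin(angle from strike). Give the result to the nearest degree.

Angle between strike (345°) and section (185°): β = 20°.
tan(apparent dip) = tan 62° · sin 20° = 0.6432
α = arctan(0.6432) = 32.75°

33°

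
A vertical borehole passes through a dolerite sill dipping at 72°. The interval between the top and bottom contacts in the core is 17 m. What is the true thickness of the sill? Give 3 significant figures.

True thickness t = h · cos(dip) = 17 × cos 72°
t = 17 × 0.3090 = 5.253 m

5.25 m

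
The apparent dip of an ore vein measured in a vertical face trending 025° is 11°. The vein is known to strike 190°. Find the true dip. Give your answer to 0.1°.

36.9°

β = acute angle between strike 190° and section 025° = 15°.
tan(true dip) = tan 11° / sin 15° = 0.7510
true dip = arctan 0.7510 = 36.91°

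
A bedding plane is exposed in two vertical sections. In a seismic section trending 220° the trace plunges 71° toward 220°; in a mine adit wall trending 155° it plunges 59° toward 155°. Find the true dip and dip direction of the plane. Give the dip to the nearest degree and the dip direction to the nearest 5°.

Each apparent-dip line lies in the plane. As unit vectors (x east, y north, z up), v₁ plunges 71°→220° and v₂ plunges 59°→155°.
n = v₁ × v₂ = (-0.228, -0.385, 0.152) (taken with n_z > 0).
Dip δ = arctan(|n_h|/n_z) = arctan(0.447/0.152) = 71.2°.
Dip direction = azimuth of (n_x, n_y) = atan2(-0.228, -0.385) = 211°.

true dip 71°, dip direction 210°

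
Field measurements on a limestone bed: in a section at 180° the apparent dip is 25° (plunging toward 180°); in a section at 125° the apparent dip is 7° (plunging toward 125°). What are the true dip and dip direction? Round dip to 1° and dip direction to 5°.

true dip 27°, dip direction 200°

Each apparent-dip line lies in the plane. As unit vectors (x east, y north, z up), v₁ plunges 25°→180° and v₂ plunges 7°→125°.
n = v₁ × v₂ = (-0.130, -0.344, 0.737) (taken with n_z > 0).
tan δ = √(n_x²+n_y²)/n_z = 0.367/0.737, so δ = 26.5°.
The horizontal component of n points toward azimuth atan2(n_x, n_y) = 201°, the dip direction.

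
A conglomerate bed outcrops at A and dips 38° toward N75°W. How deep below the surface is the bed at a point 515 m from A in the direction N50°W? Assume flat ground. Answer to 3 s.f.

The hole lies 25° from the dip direction, so the down-dip offset is 515 × cos 25° = 466.75 m.
Depth = down-dip offset × tan(dip) = 466.75 × tan 38° = 466.75 × 0.7813
Depth = 364.66 m

365 m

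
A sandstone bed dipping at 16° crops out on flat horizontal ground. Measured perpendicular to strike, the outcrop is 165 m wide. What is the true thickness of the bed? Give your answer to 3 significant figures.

True thickness t = w · sin(dip) = 165 × sin 16°
t = 165 × 0.2756 = 45.480 m

45.5 m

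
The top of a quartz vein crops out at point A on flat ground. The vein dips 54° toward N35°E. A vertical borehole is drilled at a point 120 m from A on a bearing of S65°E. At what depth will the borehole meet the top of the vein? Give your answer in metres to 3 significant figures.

28.7 m

The hole lies 80° from the dip direction, so the down-dip offset is 120 × cos 80° = 20.84 m.
Depth = down-dip offset × tan(dip) = 20.84 × tan 54° = 20.84 × 1.3764
Depth = 28.68 m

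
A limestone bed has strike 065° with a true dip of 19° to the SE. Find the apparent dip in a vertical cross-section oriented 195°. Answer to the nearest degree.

15°

The section lies 50° from the strike.
tan(apparent dip) = tan 19° · sin 50° = 0.2638
apparent dip = arctan 0.2638 = 14.78°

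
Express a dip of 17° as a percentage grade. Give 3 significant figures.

grade % = 100 × tan 17° = 100 × 0.3057

30.6%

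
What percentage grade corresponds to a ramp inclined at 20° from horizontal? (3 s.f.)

grade % = 100 × tan 20° = 100 × 0.3640

36.4%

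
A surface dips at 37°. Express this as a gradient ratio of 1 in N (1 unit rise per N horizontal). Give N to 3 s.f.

1 : N means tan θ = 1/N, so N = 1/tan 37° = 1/0.7536

1 in 1.33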